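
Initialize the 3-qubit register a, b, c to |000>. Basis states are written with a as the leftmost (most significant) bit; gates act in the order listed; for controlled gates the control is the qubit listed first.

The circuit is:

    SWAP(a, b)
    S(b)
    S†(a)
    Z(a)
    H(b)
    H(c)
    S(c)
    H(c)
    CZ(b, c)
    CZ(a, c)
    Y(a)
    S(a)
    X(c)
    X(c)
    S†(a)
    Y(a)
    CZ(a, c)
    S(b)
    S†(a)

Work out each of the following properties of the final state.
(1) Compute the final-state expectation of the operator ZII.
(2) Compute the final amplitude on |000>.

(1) The expectation value of ZII is 1. Key observation: the block from step 10 through step 17 cancels to the identity and can be dropped.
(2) The final state's coefficient on |000> equals sqrt(2)*(1 + I)/4.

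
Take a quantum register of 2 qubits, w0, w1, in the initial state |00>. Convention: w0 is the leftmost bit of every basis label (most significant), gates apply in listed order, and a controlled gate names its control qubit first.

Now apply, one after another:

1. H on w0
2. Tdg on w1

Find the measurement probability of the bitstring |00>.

A full measurement returns |00> with probability 1/2.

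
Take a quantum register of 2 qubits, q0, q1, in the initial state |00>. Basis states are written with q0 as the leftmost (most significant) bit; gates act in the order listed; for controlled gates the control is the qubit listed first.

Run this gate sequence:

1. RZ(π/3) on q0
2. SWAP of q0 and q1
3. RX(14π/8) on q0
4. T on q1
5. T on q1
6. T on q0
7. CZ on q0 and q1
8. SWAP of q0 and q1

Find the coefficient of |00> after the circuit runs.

|00> carries amplitude sqrt(sqrt(2) + 2)*exp(5*I*pi/6)/2 in the final state.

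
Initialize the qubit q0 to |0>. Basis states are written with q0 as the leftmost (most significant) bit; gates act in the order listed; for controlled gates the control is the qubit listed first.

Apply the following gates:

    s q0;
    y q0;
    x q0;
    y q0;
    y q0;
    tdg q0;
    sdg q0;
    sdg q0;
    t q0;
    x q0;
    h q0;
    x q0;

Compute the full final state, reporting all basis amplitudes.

After the circuit, the state carries amplitude -sqrt(2)*I/2 on |0>, sqrt(2)*I/2 on |1>.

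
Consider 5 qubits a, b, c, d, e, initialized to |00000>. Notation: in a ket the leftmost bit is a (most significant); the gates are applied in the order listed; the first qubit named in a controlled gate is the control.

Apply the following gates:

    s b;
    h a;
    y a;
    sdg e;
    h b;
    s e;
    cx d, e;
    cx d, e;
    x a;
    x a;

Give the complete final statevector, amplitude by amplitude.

The final amplitudes are -I/2 on |00000>, -I/2 on |01000>, I/2 on |10000>, I/2 on |11000>, and 0 on every other basis state. Key observation: steps 7-8 multiply out to the identity, so the circuit reduces to the remaining gates.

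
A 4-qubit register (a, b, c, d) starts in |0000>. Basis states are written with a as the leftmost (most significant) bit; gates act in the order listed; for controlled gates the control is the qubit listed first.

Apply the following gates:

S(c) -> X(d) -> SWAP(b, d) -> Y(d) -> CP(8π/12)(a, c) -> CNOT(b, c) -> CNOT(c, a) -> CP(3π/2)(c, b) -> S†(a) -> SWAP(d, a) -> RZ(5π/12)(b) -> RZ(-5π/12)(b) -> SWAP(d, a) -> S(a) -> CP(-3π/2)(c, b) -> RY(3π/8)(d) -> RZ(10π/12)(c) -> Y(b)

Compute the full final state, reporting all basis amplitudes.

After the circuit, the state carries amplitude -exp(5*I*pi/12)*sin(3*pi/16) on |1010>, exp(5*I*pi/12)*cos(3*pi/16) on |1011>, and 0 on every other basis state. Key observation: steps 8-15 multiply out to the identity, so the circuit reduces to the remaining gates.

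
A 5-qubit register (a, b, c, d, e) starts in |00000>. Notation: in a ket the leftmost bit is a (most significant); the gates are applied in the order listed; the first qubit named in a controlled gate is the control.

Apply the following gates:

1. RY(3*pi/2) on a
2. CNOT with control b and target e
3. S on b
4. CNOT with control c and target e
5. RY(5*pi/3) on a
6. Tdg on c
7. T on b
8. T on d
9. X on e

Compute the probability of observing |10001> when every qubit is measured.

Outcome |10001> occurs with probability sqrt(3)/4 + 1/2.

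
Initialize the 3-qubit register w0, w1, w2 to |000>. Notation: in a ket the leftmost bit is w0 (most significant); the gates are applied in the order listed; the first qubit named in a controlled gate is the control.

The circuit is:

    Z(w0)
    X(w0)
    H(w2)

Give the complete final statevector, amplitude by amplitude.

The resulting statevector has amplitude sqrt(2)/2 on |100>, sqrt(2)/2 on |101>, and 0 on every other basis state.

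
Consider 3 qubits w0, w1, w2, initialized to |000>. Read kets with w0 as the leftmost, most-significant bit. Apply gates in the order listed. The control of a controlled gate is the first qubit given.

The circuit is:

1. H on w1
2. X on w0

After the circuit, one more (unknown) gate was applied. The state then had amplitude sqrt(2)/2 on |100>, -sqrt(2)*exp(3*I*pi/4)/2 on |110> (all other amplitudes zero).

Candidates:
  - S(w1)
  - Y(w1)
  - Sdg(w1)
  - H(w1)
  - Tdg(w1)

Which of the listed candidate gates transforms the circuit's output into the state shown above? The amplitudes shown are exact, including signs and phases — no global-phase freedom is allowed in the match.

The applied gate was Tdg(w1).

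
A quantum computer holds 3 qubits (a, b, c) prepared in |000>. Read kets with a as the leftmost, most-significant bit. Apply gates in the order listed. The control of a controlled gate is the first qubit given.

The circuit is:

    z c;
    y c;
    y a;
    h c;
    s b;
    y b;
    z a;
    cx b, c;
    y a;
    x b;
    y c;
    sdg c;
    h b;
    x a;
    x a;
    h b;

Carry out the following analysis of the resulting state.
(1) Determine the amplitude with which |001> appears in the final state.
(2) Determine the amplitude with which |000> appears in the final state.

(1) The final state's coefficient on |001> equals -sqrt(2)/2.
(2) |000> carries amplitude -sqrt(2)*I/2 in the final state.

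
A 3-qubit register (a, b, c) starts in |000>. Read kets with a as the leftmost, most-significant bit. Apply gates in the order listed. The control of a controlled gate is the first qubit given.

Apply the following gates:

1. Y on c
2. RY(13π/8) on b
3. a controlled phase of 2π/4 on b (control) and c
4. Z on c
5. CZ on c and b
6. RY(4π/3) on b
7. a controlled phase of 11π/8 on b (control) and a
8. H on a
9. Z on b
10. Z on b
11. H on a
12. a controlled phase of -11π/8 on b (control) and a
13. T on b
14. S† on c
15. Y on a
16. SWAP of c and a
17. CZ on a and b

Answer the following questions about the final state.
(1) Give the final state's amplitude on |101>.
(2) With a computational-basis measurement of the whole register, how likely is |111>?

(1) The final state's coefficient on |101> equals sqrt(3)*sin(3*pi/16)/2 - I*cos(3*pi/16)/2. Key observation: gates 7-12 undo each other exactly, leaving only the rest of the circuit to track.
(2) A full measurement returns |111> with probability sqrt(2 - sqrt(2))/8 + 1/2.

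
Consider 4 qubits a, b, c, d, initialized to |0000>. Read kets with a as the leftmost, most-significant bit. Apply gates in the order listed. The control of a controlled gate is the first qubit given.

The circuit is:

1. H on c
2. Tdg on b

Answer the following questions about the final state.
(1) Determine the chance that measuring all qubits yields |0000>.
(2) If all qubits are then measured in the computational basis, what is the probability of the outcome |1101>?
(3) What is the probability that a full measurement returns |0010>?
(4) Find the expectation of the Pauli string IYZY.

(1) The probability of measuring |0000> is 1/2.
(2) A full measurement returns |1101> with probability 0.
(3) Outcome |0010> occurs with probability 1/2.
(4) The observable IYZY averages to 0.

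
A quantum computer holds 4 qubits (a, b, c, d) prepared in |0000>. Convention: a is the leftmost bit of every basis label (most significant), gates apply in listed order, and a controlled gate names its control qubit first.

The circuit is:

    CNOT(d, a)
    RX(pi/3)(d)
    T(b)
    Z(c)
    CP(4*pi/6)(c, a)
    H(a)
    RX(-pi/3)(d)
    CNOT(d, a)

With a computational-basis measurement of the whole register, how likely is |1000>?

A full measurement returns |1000> with probability 1/2.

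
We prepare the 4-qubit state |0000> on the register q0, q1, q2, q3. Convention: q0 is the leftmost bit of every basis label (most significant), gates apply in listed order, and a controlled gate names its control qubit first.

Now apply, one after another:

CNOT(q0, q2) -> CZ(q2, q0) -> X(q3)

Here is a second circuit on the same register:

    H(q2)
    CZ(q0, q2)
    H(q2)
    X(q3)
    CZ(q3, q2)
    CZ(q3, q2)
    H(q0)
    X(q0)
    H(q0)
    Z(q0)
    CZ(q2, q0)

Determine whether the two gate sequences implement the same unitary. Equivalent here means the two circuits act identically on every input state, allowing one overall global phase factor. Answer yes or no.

Yes — the two circuits implement the same unitary up to a global phase.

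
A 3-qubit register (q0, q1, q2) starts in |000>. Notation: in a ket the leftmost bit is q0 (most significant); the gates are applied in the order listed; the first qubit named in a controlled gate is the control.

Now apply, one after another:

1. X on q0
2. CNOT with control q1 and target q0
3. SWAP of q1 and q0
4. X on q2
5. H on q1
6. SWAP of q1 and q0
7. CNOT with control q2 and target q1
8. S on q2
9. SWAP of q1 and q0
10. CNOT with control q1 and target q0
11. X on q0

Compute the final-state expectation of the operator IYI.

The expectation value of IYI is 0.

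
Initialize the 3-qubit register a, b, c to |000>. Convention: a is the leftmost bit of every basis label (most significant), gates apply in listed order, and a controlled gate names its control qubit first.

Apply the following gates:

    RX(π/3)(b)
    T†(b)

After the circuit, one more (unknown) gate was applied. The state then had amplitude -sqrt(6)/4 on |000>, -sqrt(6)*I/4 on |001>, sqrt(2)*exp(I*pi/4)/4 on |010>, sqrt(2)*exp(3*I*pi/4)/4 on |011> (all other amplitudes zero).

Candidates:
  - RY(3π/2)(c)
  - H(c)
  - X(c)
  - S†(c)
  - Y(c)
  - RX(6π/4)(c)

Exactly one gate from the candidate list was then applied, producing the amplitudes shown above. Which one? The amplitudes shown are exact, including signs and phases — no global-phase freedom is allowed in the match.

The applied gate was RX(6π/4)(c).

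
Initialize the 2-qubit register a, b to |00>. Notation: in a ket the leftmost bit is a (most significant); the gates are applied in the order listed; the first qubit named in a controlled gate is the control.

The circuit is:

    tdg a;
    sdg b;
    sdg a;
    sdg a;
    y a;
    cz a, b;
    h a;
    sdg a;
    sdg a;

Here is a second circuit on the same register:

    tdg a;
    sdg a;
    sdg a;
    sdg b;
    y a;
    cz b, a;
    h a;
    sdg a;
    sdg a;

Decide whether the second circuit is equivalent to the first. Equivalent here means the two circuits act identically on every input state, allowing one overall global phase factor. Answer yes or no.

Yes, they are equivalent — the unitaries differ by at most a global phase.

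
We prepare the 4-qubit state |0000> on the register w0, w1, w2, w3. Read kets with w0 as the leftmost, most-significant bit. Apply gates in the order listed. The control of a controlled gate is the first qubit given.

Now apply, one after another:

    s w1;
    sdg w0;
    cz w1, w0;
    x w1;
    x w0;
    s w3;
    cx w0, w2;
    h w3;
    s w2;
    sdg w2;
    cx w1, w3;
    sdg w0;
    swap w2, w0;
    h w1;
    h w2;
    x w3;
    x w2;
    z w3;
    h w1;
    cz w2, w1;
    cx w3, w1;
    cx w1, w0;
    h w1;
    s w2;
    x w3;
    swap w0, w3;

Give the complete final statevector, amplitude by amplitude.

After the circuit, the state carries amplitude 0 on |0000>, -sqrt(2)*I/4 on |0001>, 0 on |0010>, sqrt(2)/4 on |0011>, 0 on |0100>, -sqrt(2)*I/4 on |0101>, 0 on |0110>, sqrt(2)/4 on |0111>, sqrt(2)*I/4 on |1000>, 0 on |1001>, -sqrt(2)/4 on |1010>, 0 on |1011>, -sqrt(2)*I/4 on |1100>, 0 on |1101>, sqrt(2)/4 on |1110>, 0 on |1111>.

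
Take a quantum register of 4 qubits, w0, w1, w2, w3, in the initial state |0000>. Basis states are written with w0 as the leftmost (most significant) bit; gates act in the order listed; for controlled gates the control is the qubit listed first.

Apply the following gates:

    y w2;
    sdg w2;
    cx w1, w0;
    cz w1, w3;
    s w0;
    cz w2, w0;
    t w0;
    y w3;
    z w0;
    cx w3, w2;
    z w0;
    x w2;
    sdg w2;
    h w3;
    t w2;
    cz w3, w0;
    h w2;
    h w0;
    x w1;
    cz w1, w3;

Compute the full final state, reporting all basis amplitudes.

After the circuit, the state carries amplitude 0 on |0000>, 0 on |0001>, 0 on |0010>, 0 on |0011>, sqrt(2)*exp(I*pi/4)/4 on |0100>, sqrt(2)*exp(I*pi/4)/4 on |0101>, -sqrt(2)*exp(I*pi/4)/4 on |0110>, -sqrt(2)*exp(I*pi/4)/4 on |0111>, 0 on |1000>, 0 on |1001>, 0 on |1010>, 0 on |1011>, sqrt(2)*exp(I*pi/4)/4 on |1100>, sqrt(2)*exp(I*pi/4)/4 on |1101>, -sqrt(2)*exp(I*pi/4)/4 on |1110>, -sqrt(2)*exp(I*pi/4)/4 on |1111>.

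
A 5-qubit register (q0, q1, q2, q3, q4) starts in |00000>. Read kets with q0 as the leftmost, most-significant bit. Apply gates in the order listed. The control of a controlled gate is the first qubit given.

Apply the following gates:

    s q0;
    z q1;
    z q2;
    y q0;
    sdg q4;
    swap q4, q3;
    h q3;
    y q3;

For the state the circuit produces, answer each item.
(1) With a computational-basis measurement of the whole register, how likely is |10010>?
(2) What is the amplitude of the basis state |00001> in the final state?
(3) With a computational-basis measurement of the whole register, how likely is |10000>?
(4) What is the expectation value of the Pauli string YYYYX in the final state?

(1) The probability of measuring |10010> is 1/2.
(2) The final state's coefficient on |00001> equals 0.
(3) The probability of measuring |10000> is 1/2.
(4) The observable YYYYX averages to 0.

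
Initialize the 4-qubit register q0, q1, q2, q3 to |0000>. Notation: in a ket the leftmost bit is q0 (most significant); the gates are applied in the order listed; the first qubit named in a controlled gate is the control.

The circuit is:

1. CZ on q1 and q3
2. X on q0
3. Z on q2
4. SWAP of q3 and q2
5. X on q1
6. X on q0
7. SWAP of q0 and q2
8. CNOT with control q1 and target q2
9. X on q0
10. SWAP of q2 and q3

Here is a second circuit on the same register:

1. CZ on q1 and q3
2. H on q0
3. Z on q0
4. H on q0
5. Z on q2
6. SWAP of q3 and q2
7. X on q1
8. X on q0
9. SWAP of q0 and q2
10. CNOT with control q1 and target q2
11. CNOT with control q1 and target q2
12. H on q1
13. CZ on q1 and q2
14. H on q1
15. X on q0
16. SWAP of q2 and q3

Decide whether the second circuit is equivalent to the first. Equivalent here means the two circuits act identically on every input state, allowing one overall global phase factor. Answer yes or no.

No, they are not equivalent — no single phase factor reconciles the two unitaries.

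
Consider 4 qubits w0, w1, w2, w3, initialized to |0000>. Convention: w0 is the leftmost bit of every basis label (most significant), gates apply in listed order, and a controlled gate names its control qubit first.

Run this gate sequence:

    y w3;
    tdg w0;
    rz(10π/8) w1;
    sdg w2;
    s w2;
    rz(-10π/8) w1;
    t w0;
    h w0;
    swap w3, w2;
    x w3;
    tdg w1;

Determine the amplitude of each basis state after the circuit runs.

After the circuit, the state carries amplitude sqrt(2)*I/2 on |0011>, sqrt(2)*I/2 on |1011>, and 0 on every other basis state.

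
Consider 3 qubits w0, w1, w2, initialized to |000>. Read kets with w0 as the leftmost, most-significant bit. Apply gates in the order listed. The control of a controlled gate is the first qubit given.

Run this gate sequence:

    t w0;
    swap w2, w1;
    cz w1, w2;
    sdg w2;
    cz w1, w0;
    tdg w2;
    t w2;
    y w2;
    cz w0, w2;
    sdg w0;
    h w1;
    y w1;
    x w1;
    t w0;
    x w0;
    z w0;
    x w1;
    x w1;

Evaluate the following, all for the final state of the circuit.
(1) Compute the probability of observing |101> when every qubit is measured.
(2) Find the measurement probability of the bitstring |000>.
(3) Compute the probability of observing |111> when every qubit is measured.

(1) A full measurement returns |101> with probability 1/2. Key observation: gates 17-18 undo each other exactly, leaving only the rest of the circuit to track.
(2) A full measurement returns |000> with probability 0.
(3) A full measurement returns |111> with probability 1/2.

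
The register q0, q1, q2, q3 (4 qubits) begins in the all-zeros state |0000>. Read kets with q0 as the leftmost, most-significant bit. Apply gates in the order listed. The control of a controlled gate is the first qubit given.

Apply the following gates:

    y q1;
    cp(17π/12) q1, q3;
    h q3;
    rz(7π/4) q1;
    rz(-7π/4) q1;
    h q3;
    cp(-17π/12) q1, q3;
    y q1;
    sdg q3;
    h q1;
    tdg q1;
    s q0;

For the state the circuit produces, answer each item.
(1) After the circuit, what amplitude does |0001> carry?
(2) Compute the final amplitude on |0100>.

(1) |0001> carries amplitude 0 in the final state.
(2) The final state's coefficient on |0100> equals -sqrt(2)*exp(3*I*pi/4)/2.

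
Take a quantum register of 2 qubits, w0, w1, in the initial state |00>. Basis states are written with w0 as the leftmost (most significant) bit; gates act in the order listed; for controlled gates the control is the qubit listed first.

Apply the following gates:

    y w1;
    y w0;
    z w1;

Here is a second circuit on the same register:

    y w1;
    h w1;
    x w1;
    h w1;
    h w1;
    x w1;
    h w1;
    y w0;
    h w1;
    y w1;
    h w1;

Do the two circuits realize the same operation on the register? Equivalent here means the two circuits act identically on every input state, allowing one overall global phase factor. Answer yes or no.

No — the two circuits implement different unitaries, even allowing a global phase.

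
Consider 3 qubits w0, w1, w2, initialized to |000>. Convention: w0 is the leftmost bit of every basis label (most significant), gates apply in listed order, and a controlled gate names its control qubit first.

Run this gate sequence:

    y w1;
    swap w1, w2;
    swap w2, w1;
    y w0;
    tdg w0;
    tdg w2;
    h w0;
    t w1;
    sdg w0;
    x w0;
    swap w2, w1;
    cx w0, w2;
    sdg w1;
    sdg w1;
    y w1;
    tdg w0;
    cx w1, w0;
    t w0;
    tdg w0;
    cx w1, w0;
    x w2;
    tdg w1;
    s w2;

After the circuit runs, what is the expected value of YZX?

In the final state, YZX has expectation sqrt(2)/2. Key observation: the block from step 17 through step 20 cancels to the identity and can be dropped.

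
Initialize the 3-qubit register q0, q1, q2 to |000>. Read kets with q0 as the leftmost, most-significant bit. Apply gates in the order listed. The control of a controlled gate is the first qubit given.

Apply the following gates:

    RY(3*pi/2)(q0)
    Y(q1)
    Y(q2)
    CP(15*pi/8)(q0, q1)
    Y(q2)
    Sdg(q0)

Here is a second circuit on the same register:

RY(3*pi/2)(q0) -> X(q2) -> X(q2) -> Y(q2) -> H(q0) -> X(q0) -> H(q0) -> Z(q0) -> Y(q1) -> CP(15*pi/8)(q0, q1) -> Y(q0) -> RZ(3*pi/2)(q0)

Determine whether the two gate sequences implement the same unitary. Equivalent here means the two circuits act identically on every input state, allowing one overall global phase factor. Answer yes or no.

No: there is an input state on which the two circuits produce genuinely different outputs (not merely differing by a phase).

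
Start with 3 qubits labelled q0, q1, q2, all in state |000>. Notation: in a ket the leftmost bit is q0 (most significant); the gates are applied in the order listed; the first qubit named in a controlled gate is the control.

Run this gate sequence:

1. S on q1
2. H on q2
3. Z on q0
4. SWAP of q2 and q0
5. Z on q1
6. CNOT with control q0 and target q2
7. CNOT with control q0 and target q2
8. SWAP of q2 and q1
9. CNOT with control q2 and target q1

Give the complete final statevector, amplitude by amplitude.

The final amplitudes are sqrt(2)/2 on |000>, sqrt(2)/2 on |100>, and 0 on every other basis state. Key observation: the block from step 6 through step 7 cancels to the identity and can be dropped.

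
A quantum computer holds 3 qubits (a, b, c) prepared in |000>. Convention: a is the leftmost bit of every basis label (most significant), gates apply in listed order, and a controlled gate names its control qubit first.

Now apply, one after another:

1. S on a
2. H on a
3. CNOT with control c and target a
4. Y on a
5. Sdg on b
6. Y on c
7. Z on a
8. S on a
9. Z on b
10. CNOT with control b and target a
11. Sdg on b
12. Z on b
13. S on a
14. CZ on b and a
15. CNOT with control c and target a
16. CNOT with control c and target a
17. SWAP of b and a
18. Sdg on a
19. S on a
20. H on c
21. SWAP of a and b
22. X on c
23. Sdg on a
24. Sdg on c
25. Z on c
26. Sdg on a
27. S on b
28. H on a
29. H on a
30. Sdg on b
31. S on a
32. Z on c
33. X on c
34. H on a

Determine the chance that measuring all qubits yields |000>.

Outcome |000> occurs with probability 1/4. Key observation: the block from step 25 through step 32 cancels to the identity and can be dropped.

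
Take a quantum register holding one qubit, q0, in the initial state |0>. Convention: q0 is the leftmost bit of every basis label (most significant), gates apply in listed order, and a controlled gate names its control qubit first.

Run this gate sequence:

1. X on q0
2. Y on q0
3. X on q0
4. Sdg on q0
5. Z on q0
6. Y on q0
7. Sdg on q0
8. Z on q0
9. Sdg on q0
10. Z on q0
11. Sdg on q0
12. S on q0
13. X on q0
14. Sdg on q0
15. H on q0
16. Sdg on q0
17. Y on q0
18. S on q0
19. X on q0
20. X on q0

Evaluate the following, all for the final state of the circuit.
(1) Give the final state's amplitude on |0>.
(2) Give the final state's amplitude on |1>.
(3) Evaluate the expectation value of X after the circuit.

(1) The amplitude on |0> is -sqrt(2)/2.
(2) The amplitude on |1> is sqrt(2)/2.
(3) The observable X averages to -1.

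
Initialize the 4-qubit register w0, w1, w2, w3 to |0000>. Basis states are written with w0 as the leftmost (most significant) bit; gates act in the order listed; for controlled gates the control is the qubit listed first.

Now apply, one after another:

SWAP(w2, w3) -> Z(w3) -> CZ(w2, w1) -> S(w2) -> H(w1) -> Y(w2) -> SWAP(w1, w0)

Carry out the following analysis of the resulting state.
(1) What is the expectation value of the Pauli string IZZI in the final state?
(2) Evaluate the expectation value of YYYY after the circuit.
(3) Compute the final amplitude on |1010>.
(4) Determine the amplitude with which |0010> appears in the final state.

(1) In the final state, IZZI has expectation -1.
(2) In the final state, YYYY has expectation 0.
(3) The amplitude on |1010> is sqrt(2)*I/2.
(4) |0010> carries amplitude sqrt(2)*I/2 in the final state.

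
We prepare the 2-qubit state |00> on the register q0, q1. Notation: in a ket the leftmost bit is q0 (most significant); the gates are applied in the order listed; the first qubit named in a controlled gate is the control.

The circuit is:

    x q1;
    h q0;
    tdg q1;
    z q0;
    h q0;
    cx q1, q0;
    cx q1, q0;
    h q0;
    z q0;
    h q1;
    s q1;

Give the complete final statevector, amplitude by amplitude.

The final amplitudes are -exp(3*I*pi/4)/2 on |00>, -exp(I*pi/4)/2 on |01>, -exp(3*I*pi/4)/2 on |10>, -exp(I*pi/4)/2 on |11>. Key observation: the block from step 4 through step 9 cancels to the identity and can be dropped.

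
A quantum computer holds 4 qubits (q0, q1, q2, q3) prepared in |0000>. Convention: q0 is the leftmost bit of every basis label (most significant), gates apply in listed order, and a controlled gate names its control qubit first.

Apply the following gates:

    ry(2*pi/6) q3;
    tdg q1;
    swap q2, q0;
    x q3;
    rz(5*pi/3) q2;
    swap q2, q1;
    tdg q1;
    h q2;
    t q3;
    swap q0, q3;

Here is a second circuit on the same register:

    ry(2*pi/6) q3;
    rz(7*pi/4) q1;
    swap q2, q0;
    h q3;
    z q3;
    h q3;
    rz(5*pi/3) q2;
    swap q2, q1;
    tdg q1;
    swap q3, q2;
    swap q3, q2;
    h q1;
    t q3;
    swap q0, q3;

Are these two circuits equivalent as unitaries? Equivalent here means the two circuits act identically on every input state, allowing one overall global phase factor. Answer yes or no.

No, they are not equivalent — no single phase factor reconciles the two unitaries.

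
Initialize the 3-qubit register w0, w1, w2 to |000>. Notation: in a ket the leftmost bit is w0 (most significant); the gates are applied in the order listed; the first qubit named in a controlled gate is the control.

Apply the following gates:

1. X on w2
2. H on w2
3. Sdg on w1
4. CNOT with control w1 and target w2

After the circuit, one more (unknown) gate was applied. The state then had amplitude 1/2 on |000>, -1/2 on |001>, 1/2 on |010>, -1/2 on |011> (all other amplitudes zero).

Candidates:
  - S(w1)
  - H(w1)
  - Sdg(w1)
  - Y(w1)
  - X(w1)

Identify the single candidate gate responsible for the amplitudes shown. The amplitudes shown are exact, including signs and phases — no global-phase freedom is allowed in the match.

The applied gate was H(w1).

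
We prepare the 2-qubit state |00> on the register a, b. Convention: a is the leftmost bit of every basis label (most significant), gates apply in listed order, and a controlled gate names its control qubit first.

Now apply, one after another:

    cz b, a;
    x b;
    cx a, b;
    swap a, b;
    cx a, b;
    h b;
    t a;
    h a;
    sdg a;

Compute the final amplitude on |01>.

The amplitude on |01> is -exp(I*pi/4)/2.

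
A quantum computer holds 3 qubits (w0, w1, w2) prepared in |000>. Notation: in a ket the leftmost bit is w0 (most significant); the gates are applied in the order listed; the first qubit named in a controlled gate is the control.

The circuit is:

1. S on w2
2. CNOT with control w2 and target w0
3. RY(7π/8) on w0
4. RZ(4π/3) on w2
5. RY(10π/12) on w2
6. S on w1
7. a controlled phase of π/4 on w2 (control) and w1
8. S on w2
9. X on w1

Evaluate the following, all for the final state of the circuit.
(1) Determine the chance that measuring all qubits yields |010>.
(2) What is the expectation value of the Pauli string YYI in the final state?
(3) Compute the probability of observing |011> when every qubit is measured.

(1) A full measurement returns |010> with probability (2 - sqrt(3))*(2 - sqrt(sqrt(2) + 2))/16.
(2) The observable YYI averages to 0.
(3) Outcome |011> occurs with probability (2 - sqrt(sqrt(2) + 2))*(sqrt(3) + 2)/16.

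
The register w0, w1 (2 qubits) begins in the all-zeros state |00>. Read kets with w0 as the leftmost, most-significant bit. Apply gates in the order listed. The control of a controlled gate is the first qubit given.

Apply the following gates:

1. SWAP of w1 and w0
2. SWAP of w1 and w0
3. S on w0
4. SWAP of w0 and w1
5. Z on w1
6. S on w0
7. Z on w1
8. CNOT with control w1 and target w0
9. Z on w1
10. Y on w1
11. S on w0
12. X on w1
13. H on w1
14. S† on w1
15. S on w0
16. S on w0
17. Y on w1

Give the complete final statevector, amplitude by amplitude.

The resulting statevector has amplitude -sqrt(2)*I/2 on |00>, -sqrt(2)/2 on |01>, 0 on |10>, 0 on |11>.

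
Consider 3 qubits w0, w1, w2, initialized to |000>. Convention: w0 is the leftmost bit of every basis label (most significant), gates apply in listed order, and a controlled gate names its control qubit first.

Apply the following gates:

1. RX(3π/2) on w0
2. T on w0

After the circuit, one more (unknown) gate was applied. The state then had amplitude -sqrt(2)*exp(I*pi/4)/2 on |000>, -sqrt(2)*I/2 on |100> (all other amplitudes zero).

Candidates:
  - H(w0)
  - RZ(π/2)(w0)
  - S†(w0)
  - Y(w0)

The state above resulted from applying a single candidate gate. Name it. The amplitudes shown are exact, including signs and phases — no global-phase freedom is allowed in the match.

It was Y(w0) that produced the state shown.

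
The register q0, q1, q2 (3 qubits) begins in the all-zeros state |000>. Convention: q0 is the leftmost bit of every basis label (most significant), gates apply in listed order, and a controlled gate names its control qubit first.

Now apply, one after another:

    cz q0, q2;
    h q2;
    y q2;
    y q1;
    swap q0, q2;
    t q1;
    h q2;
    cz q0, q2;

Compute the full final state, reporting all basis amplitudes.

After the circuit, the state carries amplitude 0 on |000>, 0 on |001>, exp(I*pi/4)/2 on |010>, exp(I*pi/4)/2 on |011>, 0 on |100>, 0 on |101>, -exp(I*pi/4)/2 on |110>, exp(I*pi/4)/2 on |111>.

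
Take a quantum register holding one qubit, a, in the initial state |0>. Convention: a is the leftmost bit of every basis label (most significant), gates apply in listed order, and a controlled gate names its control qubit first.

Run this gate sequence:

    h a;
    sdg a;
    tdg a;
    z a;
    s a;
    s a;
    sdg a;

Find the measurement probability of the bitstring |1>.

The probability of measuring |1> is 1/2.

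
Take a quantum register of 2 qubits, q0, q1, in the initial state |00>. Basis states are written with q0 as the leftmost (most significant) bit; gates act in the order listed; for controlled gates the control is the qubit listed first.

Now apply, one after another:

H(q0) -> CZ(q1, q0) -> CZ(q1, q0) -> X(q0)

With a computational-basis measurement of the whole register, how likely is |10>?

The probability of measuring |10> is 1/2. Key observation: gates 2-3 undo each other exactly, leaving only the rest of the circuit to track.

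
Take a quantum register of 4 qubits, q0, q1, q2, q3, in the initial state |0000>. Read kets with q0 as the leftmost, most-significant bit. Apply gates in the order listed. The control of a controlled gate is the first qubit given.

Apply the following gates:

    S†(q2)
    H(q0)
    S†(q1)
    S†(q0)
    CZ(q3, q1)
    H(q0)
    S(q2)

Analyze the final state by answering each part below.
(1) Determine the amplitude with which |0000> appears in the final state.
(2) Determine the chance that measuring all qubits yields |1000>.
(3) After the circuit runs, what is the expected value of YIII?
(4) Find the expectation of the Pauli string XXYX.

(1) The final state's coefficient on |0000> equals 1/2 - I/2.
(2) The probability of measuring |1000> is 1/2.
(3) The observable YIII averages to 1.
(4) The observable XXYX averages to 0.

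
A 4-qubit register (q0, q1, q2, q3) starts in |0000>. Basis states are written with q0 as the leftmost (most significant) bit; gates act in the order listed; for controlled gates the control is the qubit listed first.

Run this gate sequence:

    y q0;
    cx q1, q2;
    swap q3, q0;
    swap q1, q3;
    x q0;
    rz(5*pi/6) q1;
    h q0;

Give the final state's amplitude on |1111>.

The final state's coefficient on |1111> equals 0.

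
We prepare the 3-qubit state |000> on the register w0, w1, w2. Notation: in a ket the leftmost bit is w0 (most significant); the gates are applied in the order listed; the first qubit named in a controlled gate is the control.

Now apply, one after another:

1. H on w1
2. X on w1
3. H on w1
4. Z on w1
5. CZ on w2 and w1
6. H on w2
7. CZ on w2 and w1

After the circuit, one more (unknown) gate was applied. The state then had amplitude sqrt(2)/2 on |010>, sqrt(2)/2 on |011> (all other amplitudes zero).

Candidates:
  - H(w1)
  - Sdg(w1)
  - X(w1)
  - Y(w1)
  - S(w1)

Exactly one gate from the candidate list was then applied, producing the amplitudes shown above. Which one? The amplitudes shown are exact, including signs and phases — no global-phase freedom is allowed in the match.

The applied gate was X(w1). Key observation: gates 1-4 undo each other exactly, leaving only the rest of the circuit to track.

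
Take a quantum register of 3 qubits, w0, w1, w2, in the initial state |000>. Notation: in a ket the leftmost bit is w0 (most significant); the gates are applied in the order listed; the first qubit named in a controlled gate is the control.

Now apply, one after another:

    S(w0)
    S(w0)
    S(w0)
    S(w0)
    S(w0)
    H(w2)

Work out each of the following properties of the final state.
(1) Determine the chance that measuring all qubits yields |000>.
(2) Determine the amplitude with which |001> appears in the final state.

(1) Outcome |000> occurs with probability 1/2. Key observation: gates 1-4 undo each other exactly, leaving only the rest of the circuit to track.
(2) The final state's coefficient on |001> equals sqrt(2)/2.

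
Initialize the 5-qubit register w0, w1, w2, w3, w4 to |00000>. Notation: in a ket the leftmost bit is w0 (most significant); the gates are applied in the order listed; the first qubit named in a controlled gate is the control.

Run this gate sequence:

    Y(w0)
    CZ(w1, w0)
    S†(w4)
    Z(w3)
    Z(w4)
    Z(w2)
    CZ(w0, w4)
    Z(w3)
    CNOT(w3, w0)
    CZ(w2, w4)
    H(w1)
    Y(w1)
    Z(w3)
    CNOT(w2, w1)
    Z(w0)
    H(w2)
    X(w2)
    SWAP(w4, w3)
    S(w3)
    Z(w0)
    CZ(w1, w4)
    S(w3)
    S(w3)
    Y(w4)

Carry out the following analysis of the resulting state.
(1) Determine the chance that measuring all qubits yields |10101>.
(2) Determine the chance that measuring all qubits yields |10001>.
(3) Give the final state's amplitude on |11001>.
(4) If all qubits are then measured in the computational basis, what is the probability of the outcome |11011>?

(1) Outcome |10101> occurs with probability 1/4.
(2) Outcome |10001> occurs with probability 1/4.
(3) The amplitude on |11001> is -I/2.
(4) A full measurement returns |11011> with probability 0.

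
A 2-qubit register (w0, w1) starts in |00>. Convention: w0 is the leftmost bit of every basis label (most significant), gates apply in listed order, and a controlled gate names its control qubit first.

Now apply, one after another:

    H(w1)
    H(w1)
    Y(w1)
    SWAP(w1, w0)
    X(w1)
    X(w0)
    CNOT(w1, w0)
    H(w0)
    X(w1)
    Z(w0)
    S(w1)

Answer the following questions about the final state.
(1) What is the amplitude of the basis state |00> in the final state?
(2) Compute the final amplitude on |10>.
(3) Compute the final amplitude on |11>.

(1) The amplitude on |00> is sqrt(2)*I/2.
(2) |10> carries amplitude sqrt(2)*I/2 in the final state.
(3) The amplitude on |11> is 0.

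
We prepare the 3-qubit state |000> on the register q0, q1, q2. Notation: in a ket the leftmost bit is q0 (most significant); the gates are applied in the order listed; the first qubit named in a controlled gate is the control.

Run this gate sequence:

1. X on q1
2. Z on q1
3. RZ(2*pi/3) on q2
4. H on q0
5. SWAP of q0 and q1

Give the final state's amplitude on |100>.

The amplitude on |100> is sqrt(2)*exp(2*I*pi/3)/2.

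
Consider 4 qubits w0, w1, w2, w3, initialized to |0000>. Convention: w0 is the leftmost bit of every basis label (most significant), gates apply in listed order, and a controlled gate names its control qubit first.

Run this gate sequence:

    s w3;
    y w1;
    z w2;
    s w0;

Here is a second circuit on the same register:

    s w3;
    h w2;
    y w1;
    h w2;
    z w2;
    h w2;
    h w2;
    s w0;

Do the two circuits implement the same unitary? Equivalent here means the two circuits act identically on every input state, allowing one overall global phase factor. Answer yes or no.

Yes, they are equivalent — the unitaries differ by at most a global phase.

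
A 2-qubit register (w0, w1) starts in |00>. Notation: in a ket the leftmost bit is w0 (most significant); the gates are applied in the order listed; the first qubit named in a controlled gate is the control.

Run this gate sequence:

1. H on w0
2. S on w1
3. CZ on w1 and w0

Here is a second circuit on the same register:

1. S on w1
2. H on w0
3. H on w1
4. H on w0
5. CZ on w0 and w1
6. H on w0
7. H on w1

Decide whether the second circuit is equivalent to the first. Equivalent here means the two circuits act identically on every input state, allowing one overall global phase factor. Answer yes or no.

No — the two circuits implement different unitaries, even allowing a global phase.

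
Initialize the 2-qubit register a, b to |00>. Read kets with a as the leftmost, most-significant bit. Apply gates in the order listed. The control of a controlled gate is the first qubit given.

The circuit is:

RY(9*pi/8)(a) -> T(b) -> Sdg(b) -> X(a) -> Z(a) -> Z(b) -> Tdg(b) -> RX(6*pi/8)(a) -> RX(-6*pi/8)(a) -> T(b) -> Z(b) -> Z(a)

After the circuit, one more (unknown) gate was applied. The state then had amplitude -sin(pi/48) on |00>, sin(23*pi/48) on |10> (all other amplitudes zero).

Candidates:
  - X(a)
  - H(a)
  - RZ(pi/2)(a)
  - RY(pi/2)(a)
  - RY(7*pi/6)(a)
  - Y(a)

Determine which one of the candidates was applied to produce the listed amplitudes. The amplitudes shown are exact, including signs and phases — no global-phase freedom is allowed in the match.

The applied gate was RY(7*pi/6)(a). Key observation: steps 5-12 multiply out to the identity, so the circuit reduces to the remaining gates.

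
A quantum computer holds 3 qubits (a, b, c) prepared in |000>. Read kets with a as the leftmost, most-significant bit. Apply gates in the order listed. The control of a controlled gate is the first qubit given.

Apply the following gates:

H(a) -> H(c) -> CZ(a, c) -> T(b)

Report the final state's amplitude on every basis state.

The resulting statevector has amplitude 1/2 on |000>, 1/2 on |001>, 0 on |010>, 0 on |011>, 1/2 on |100>, -1/2 on |101>, 0 on |110>, 0 on |111>.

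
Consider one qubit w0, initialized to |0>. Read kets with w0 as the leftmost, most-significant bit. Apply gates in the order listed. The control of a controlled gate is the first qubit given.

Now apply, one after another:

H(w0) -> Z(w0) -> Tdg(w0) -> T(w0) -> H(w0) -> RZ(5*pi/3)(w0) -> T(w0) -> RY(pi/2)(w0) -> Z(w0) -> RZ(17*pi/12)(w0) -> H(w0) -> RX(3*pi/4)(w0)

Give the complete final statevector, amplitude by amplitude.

The resulting statevector has amplitude -I*sqrt(sqrt(2)/4 + 1/2)*exp(-5*I*pi/24)/2 - sqrt(1/2 - sqrt(2)/4)*exp(3*I*pi/8)/2 - sqrt(1/2 - sqrt(2)/4)*exp(-5*I*pi/24)/2 + I*sqrt(sqrt(2)/4 + 1/2)*exp(3*I*pi/8)/2 on |0>, -sqrt(1/2 - sqrt(2)/4)*exp(3*I*pi/8)/2 + sqrt(1/2 - sqrt(2)/4)*exp(-5*I*pi/24)/2 + I*sqrt(sqrt(2)/4 + 1/2)*exp(3*I*pi/8)/2 + I*sqrt(sqrt(2)/4 + 1/2)*exp(-5*I*pi/24)/2 on |1>.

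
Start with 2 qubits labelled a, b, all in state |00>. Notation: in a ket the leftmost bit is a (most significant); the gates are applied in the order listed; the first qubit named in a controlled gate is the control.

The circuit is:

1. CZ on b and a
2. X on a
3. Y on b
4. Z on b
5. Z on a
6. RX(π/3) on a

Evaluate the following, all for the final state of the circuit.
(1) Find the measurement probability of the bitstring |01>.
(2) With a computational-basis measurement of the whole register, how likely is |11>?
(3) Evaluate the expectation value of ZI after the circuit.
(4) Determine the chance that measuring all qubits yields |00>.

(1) The probability of measuring |01> is 1/4.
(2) A full measurement returns |11> with probability 3/4.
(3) In the final state, ZI has expectation -1/2.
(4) A full measurement returns |00> with probability 0.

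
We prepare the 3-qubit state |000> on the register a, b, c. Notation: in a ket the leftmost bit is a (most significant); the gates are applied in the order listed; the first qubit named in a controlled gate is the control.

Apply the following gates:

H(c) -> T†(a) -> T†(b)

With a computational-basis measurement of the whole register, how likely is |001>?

Outcome |001> occurs with probability 1/2.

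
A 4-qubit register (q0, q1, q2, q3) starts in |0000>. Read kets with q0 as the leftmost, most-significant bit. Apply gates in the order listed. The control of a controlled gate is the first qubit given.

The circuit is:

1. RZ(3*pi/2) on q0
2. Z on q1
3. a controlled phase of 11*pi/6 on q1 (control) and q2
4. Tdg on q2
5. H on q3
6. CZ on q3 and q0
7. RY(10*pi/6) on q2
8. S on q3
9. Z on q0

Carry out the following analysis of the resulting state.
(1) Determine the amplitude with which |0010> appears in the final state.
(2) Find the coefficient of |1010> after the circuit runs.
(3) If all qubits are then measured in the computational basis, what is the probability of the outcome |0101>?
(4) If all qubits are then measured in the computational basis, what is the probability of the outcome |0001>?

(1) The amplitude on |0010> is -sqrt(2)*exp(I*pi/4)/4.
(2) |1010> carries amplitude 0 in the final state.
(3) The probability of measuring |0101> is 0.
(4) Outcome |0001> occurs with probability 3/8.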